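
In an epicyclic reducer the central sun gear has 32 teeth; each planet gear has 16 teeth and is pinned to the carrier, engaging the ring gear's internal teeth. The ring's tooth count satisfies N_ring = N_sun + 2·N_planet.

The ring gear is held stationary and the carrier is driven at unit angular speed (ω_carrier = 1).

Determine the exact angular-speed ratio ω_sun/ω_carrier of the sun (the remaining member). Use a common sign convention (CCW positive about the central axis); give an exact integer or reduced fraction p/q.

N_ring = 32 + 2·16 = 64
32(ω_s−ω_c) = −64(ω_r−ω_c),  ω_r=0, ω_c=1
ω_s = 1 − (64/32)(0−1) = 3
ω_s/ω_c = 3

3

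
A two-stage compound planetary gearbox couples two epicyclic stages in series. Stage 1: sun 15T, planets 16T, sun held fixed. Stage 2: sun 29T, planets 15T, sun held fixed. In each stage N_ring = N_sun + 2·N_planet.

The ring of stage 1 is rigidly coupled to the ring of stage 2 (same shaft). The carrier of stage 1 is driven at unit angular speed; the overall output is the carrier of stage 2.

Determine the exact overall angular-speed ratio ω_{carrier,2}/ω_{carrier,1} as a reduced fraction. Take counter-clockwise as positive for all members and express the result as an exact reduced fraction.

Stage 1: N_ring = 15 + 2·16 = 47
Stage 1: 15(ω_s−ω_c) = −47(ω_r−ω_c),  ω_s=0, ω_c=1
Stage 1: ω_r = 1 − (15/47)(0−1) = 62/47
  ⇒ ω_r¹/ω_c¹ = 62/47
Stage 2: N_ring = 29 + 2·15 = 59
Stage 2: 29(ω_s−ω_c) = −59(ω_r−ω_c),  ω_s=0, ω_r=1
Stage 2: 29(0−ω_c) = −59(1−ω_c)  ⇒  88ω_c = 59  ⇒  ω_c = 59/88
  ⇒ ω_c²/ω_r² = 59/88
Coupling ω_r² = ω_r¹ ⇒ overall = 62/47 × 59/88 = 1829/2068

1829/2068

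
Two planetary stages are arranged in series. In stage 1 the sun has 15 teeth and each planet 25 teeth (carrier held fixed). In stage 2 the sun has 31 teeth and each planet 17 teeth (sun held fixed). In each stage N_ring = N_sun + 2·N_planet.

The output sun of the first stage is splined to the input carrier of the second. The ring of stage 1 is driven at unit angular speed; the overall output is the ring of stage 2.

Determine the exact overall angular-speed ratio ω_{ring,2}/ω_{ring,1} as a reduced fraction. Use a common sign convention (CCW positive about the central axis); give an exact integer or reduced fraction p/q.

Stage 1: N_ring = 15 + 2·25 = 65
Stage 1: 15(ω_s−ω_c) = −65(ω_r−ω_c),  ω_c=0, ω_r=1
Stage 1: ω_s = 0 − (65/15)(1−0) = -13/3
  ⇒ ω_s¹/ω_r¹ = -13/3
Stage 2: N_ring = 31 + 2·17 = 65
Stage 2: 31(ω_s−ω_c) = −65(ω_r−ω_c),  ω_s=0, ω_c=1
Stage 2: ω_r = 1 − (31/65)(0−1) = 96/65
  ⇒ ω_r²/ω_c² = 96/65
Coupling ω_c² = ω_s¹ ⇒ overall = -13/3 × 96/65 = -32/5

-32/5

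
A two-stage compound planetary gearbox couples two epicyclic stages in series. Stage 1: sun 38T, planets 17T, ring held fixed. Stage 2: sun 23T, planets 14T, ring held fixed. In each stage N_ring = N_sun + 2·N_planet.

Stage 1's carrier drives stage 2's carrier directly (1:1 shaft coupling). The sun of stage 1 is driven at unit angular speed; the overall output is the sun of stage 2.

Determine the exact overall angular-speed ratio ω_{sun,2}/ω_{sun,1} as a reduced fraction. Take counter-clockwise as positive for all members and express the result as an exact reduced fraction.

Stage 1: N_ring = 38 + 2·17 = 72
Stage 1: 38(ω_s−ω_c) = −72(ω_r−ω_c),  ω_r=0, ω_s=1
Stage 1: 38(1−ω_c) = −72(0−ω_c)  ⇒  110ω_c = 38  ⇒  ω_c = 19/55
  ⇒ ω_c¹/ω_s¹ = 19/55
Stage 2: N_ring = 23 + 2·14 = 51
Stage 2: 23(ω_s−ω_c) = −51(ω_r−ω_c),  ω_r=0, ω_c=1
Stage 2: ω_s = 1 − (51/23)(0−1) = 74/23
  ⇒ ω_s²/ω_c² = 74/23
Coupling ω_c² = ω_c¹ ⇒ overall = 19/55 × 74/23 = 1406/1265

1406/1265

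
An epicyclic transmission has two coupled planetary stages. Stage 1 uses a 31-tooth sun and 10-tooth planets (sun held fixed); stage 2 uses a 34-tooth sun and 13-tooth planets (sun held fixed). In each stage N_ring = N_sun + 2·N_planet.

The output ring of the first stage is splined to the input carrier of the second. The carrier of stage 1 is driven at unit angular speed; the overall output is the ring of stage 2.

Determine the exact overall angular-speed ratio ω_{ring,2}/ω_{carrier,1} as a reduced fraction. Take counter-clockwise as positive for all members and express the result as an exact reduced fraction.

1927/765

Stage 1: N_ring = 31 + 2·10 = 51
Stage 1: 31(ω_s−ω_c) = −51(ω_r−ω_c),  ω_s=0, ω_c=1
Stage 1: ω_r = 1 − (31/51)(0−1) = 82/51
  ⇒ ω_r¹/ω_c¹ = 82/51
Stage 2: N_ring = 34 + 2·13 = 60
Stage 2: 34(ω_s−ω_c) = −60(ω_r−ω_c),  ω_s=0, ω_c=1
Stage 2: ω_r = 1 − (34/60)(0−1) = 47/30
  ⇒ ω_r²/ω_c² = 47/30
Coupling ω_c² = ω_r¹ ⇒ overall = 82/51 × 47/30 = 1927/765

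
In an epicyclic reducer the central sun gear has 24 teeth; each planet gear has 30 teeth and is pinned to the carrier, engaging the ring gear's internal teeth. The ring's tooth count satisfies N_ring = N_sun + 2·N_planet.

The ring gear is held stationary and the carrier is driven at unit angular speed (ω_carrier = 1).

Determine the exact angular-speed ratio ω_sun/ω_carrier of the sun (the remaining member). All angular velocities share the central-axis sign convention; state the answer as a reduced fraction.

9/2

N_ring = 24 + 2·30 = 84
24(ω_s−ω_c) = −84(ω_r−ω_c),  ω_r=0, ω_c=1
ω_s = 1 − (84/24)(0−1) = 9/2
ω_s/ω_c = 9/2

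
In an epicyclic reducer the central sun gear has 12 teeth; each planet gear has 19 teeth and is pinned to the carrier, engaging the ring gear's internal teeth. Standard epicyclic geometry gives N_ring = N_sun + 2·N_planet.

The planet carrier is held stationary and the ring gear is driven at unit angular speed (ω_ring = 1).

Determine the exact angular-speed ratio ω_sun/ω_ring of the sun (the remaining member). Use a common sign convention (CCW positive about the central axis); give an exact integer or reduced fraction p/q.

N_ring = 12 + 2·19 = 50
12(ω_s−ω_c) = −50(ω_r−ω_c),  ω_c=0, ω_r=1
ω_s = 0 − (50/12)(1−0) = -25/6
ω_s/ω_r = -25/6

-25/6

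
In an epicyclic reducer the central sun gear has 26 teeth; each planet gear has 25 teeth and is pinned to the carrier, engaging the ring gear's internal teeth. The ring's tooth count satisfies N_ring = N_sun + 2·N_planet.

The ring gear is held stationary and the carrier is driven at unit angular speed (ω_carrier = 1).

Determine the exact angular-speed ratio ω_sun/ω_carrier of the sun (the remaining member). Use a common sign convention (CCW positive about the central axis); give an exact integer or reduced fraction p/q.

N_ring = 26 + 2·25 = 76
26(ω_s−ω_c) = −76(ω_r−ω_c),  ω_r=0, ω_c=1
ω_s = 1 − (76/26)(0−1) = 51/13
ω_s/ω_c = 51/13

51/13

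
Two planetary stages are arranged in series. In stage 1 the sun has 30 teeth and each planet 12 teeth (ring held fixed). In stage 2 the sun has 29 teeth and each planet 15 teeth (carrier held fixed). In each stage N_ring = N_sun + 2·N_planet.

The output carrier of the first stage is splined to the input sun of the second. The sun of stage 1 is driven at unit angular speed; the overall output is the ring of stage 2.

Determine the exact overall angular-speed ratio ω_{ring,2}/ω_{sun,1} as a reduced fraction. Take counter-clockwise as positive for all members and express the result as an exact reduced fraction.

Stage 1: N_ring = 30 + 2·12 = 54
Stage 1: 30(ω_s−ω_c) = −54(ω_r−ω_c),  ω_r=0, ω_s=1
Stage 1: 30(1−ω_c) = −54(0−ω_c)  ⇒  84ω_c = 30  ⇒  ω_c = 5/14
  ⇒ ω_c¹/ω_s¹ = 5/14
Stage 2: N_ring = 29 + 2·15 = 59
Stage 2: 29(ω_s−ω_c) = −59(ω_r−ω_c),  ω_c=0, ω_s=1
Stage 2: ω_r = 0 − (29/59)(1−0) = -29/59
  ⇒ ω_r²/ω_s² = -29/59
Coupling ω_s² = ω_c¹ ⇒ overall = 5/14 × -29/59 = -145/826

-145/826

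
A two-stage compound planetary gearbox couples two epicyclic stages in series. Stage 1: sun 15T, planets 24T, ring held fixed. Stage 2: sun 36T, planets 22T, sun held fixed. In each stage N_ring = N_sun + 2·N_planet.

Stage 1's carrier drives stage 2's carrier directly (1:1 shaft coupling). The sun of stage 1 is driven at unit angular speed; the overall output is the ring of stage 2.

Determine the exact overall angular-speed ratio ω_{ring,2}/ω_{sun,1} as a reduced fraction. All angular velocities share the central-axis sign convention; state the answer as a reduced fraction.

Stage 1: N_ring = 15 + 2·24 = 63
Stage 1: 15(ω_s−ω_c) = −63(ω_r−ω_c),  ω_r=0, ω_s=1
Stage 1: 15(1−ω_c) = −63(0−ω_c)  ⇒  78ω_c = 15  ⇒  ω_c = 5/26
  ⇒ ω_c¹/ω_s¹ = 5/26
Stage 2: N_ring = 36 + 2·22 = 80
Stage 2: 36(ω_s−ω_c) = −80(ω_r−ω_c),  ω_s=0, ω_c=1
Stage 2: ω_r = 1 − (36/80)(0−1) = 29/20
  ⇒ ω_r²/ω_c² = 29/20
Coupling ω_c² = ω_c¹ ⇒ overall = 5/26 × 29/20 = 29/104

29/104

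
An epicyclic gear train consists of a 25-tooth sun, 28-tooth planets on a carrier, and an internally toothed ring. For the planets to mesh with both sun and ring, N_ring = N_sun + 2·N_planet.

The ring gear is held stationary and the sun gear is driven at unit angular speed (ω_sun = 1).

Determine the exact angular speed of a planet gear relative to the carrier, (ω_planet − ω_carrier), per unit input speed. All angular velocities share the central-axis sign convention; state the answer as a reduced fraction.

N_ring = 25 + 2·28 = 81
25(ω_s−ω_c) = −81(ω_r−ω_c),  ω_r=0, ω_s=1
25(1−ω_c) = −81(0−ω_c)  ⇒  106ω_c = 25  ⇒  ω_c = 25/106
sun–planet: 25·(1−25/106) = −28·(ω_p−ω_c)  ⇒  ω_p−ω_c = −(25/28)·(81/106) = -2025/2968

-2025/2968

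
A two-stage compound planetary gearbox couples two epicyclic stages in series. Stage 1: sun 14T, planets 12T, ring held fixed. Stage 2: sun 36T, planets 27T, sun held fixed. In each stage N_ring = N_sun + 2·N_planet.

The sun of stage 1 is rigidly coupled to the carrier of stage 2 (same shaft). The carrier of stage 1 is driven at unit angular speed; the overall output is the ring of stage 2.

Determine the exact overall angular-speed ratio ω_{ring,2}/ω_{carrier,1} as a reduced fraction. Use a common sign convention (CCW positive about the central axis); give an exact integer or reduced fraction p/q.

Stage 1: N_ring = 14 + 2·12 = 38
Stage 1: 14(ω_s−ω_c) = −38(ω_r−ω_c),  ω_r=0, ω_c=1
Stage 1: ω_s = 1 − (38/14)(0−1) = 26/7
  ⇒ ω_s¹/ω_c¹ = 26/7
Stage 2: N_ring = 36 + 2·27 = 90
Stage 2: 36(ω_s−ω_c) = −90(ω_r−ω_c),  ω_s=0, ω_c=1
Stage 2: ω_r = 1 − (36/90)(0−1) = 7/5
  ⇒ ω_r²/ω_c² = 7/5
Coupling ω_c² = ω_s¹ ⇒ overall = 26/7 × 7/5 = 26/5

26/5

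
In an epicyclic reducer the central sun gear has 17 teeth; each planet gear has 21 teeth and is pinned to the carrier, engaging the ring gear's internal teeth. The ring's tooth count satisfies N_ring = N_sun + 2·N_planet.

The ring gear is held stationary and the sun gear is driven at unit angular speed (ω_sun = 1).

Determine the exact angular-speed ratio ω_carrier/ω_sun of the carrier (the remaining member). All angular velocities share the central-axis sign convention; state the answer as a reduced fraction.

N_ring = 17 + 2·21 = 59
17(ω_s−ω_c) = −59(ω_r−ω_c),  ω_r=0, ω_s=1
17(1−ω_c) = −59(0−ω_c)  ⇒  76ω_c = 17  ⇒  ω_c = 17/76
ω_c/ω_s = 17/76

17/76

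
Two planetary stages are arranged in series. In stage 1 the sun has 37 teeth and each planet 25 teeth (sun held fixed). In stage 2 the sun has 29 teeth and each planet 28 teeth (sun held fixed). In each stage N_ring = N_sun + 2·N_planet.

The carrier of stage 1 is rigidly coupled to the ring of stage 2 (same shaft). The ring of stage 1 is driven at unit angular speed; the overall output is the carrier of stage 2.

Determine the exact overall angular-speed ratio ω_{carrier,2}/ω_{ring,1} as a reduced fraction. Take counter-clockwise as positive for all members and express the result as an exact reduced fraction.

2465/4712

Stage 1: N_ring = 37 + 2·25 = 87
Stage 1: 37(ω_s−ω_c) = −87(ω_r−ω_c),  ω_s=0, ω_r=1
Stage 1: 37(0−ω_c) = −87(1−ω_c)  ⇒  124ω_c = 87  ⇒  ω_c = 87/124
  ⇒ ω_c¹/ω_r¹ = 87/124
Stage 2: N_ring = 29 + 2·28 = 85
Stage 2: 29(ω_s−ω_c) = −85(ω_r−ω_c),  ω_s=0, ω_r=1
Stage 2: 29(0−ω_c) = −85(1−ω_c)  ⇒  114ω_c = 85  ⇒  ω_c = 85/114
  ⇒ ω_c²/ω_r² = 85/114
Coupling ω_r² = ω_c¹ ⇒ overall = 87/124 × 85/114 = 2465/4712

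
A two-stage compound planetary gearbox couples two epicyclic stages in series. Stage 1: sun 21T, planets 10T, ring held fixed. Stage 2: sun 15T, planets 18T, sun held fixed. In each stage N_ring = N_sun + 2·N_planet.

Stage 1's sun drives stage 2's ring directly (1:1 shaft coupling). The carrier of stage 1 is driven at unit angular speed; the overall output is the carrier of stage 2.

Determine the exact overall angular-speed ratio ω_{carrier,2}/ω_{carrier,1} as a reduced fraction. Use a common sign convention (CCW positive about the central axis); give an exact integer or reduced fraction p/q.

Stage 1: N_ring = 21 + 2·10 = 41
Stage 1: 21(ω_s−ω_c) = −41(ω_r−ω_c),  ω_r=0, ω_c=1
Stage 1: ω_s = 1 − (41/21)(0−1) = 62/21
  ⇒ ω_s¹/ω_c¹ = 62/21
Stage 2: N_ring = 15 + 2·18 = 51
Stage 2: 15(ω_s−ω_c) = −51(ω_r−ω_c),  ω_s=0, ω_r=1
Stage 2: 15(0−ω_c) = −51(1−ω_c)  ⇒  66ω_c = 51  ⇒  ω_c = 17/22
  ⇒ ω_c²/ω_r² = 17/22
Coupling ω_r² = ω_s¹ ⇒ overall = 62/21 × 17/22 = 527/231

527/231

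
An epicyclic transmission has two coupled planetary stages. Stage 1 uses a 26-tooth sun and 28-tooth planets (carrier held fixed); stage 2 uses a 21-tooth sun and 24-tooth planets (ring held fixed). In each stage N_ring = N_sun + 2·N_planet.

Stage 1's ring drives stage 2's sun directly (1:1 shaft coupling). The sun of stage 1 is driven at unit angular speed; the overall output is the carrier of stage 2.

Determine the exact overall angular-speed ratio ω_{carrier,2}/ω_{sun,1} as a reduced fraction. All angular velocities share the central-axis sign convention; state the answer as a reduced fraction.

Stage 1: N_ring = 26 + 2·28 = 82
Stage 1: 26(ω_s−ω_c) = −82(ω_r−ω_c),  ω_c=0, ω_s=1
Stage 1: ω_r = 0 − (26/82)(1−0) = -13/41
  ⇒ ω_r¹/ω_s¹ = -13/41
Stage 2: N_ring = 21 + 2·24 = 69
Stage 2: 21(ω_s−ω_c) = −69(ω_r−ω_c),  ω_r=0, ω_s=1
Stage 2: 21(1−ω_c) = −69(0−ω_c)  ⇒  90ω_c = 21  ⇒  ω_c = 7/30
  ⇒ ω_c²/ω_s² = 7/30
Coupling ω_s² = ω_r¹ ⇒ overall = -13/41 × 7/30 = -91/1230

-91/1230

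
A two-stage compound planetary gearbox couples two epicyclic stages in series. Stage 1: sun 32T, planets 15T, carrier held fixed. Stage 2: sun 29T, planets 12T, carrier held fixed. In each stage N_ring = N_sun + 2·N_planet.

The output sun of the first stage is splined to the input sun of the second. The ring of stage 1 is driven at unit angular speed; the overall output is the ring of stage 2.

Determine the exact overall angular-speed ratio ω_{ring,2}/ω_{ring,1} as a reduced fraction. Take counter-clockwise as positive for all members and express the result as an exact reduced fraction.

899/848

Stage 1: N_ring = 32 + 2·15 = 62
Stage 1: 32(ω_s−ω_c) = −62(ω_r−ω_c),  ω_c=0, ω_r=1
Stage 1: ω_s = 0 − (62/32)(1−0) = -31/16
  ⇒ ω_s¹/ω_r¹ = -31/16
Stage 2: N_ring = 29 + 2·12 = 53
Stage 2: 29(ω_s−ω_c) = −53(ω_r−ω_c),  ω_c=0, ω_s=1
Stage 2: ω_r = 0 − (29/53)(1−0) = -29/53
  ⇒ ω_r²/ω_s² = -29/53
Coupling ω_s² = ω_s¹ ⇒ overall = -31/16 × -29/53 = 899/848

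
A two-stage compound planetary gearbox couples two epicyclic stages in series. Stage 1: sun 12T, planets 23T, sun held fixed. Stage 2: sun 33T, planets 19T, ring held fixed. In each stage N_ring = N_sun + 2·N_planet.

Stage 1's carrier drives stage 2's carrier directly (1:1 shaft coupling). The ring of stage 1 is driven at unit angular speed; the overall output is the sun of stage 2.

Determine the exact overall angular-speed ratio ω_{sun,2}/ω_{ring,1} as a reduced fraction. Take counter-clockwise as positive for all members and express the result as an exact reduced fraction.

Stage 1: N_ring = 12 + 2·23 = 58
Stage 1: 12(ω_s−ω_c) = −58(ω_r−ω_c),  ω_s=0, ω_r=1
Stage 1: 12(0−ω_c) = −58(1−ω_c)  ⇒  70ω_c = 58  ⇒  ω_c = 29/35
  ⇒ ω_c¹/ω_r¹ = 29/35
Stage 2: N_ring = 33 + 2·19 = 71
Stage 2: 33(ω_s−ω_c) = −71(ω_r−ω_c),  ω_r=0, ω_c=1
Stage 2: ω_s = 1 − (71/33)(0−1) = 104/33
  ⇒ ω_s²/ω_c² = 104/33
Coupling ω_c² = ω_c¹ ⇒ overall = 29/35 × 104/33 = 3016/1155

3016/1155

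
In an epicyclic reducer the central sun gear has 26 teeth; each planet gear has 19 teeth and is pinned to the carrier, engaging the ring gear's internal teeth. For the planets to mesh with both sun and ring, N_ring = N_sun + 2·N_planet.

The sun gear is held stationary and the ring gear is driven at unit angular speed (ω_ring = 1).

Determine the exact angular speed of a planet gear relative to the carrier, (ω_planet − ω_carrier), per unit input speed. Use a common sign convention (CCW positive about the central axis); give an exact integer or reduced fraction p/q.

N_ring = 26 + 2·19 = 64
26(ω_s−ω_c) = −64(ω_r−ω_c),  ω_s=0, ω_r=1
26(0−ω_c) = −64(1−ω_c)  ⇒  90ω_c = 64  ⇒  ω_c = 32/45
sun–planet: 26·(0−32/45) = −19·(ω_p−ω_c)  ⇒  ω_p−ω_c = −(26/19)·(-32/45) = 832/855

832/855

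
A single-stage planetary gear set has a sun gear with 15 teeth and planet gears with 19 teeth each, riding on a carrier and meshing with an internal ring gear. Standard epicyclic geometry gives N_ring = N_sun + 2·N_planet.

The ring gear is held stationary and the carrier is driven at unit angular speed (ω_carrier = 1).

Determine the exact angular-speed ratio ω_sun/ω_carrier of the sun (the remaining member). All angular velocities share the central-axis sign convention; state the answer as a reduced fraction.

68/15

N_ring = 15 + 2·19 = 53
15(ω_s−ω_c) = −53(ω_r−ω_c),  ω_r=0, ω_c=1
ω_s = 1 − (53/15)(0−1) = 68/15
ω_s/ω_c = 68/15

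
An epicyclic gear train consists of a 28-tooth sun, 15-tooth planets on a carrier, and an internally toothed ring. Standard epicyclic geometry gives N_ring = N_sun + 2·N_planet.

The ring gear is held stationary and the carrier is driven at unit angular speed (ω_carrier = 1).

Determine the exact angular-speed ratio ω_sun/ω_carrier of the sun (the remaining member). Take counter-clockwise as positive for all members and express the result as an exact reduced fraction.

43/14

N_ring = 28 + 2·15 = 58
28(ω_s−ω_c) = −58(ω_r−ω_c),  ω_r=0, ω_c=1
ω_s = 1 − (58/28)(0−1) = 43/14
ω_s/ω_c = 43/14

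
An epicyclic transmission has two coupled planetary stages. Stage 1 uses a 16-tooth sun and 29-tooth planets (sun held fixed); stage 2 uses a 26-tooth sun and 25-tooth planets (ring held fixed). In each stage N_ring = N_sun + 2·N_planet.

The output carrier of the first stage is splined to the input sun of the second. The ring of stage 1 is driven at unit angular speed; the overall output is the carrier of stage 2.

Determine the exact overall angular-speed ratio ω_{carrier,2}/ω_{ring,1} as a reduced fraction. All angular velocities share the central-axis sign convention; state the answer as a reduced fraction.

Stage 1: N_ring = 16 + 2·29 = 74
Stage 1: 16(ω_s−ω_c) = −74(ω_r−ω_c),  ω_s=0, ω_r=1
Stage 1: 16(0−ω_c) = −74(1−ω_c)  ⇒  90ω_c = 74  ⇒  ω_c = 37/45
  ⇒ ω_c¹/ω_r¹ = 37/45
Stage 2: N_ring = 26 + 2·25 = 76
Stage 2: 26(ω_s−ω_c) = −76(ω_r−ω_c),  ω_r=0, ω_s=1
Stage 2: 26(1−ω_c) = −76(0−ω_c)  ⇒  102ω_c = 26  ⇒  ω_c = 13/51
  ⇒ ω_c²/ω_s² = 13/51
Coupling ω_s² = ω_c¹ ⇒ overall = 37/45 × 13/51 = 481/2295

481/2295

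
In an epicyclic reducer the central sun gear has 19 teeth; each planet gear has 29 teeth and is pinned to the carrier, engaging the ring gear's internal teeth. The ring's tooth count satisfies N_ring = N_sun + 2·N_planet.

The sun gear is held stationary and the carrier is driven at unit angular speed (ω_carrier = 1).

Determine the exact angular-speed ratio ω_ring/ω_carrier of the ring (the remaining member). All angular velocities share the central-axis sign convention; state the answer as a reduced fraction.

96/77

N_ring = 19 + 2·29 = 77
19(ω_s−ω_c) = −77(ω_r−ω_c),  ω_s=0, ω_c=1
ω_r = 1 − (19/77)(0−1) = 96/77
ω_r/ω_c = 96/77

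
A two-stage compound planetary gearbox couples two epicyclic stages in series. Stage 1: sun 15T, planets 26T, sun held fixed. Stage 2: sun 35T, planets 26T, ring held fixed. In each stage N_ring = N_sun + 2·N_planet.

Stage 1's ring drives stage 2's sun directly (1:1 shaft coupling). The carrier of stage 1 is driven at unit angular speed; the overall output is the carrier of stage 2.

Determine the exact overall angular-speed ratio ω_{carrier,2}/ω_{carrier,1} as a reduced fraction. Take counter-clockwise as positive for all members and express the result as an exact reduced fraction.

1435/4087

Stage 1: N_ring = 15 + 2·26 = 67
Stage 1: 15(ω_s−ω_c) = −67(ω_r−ω_c),  ω_s=0, ω_c=1
Stage 1: ω_r = 1 − (15/67)(0−1) = 82/67
  ⇒ ω_r¹/ω_c¹ = 82/67
Stage 2: N_ring = 35 + 2·26 = 87
Stage 2: 35(ω_s−ω_c) = −87(ω_r−ω_c),  ω_r=0, ω_s=1
Stage 2: 35(1−ω_c) = −87(0−ω_c)  ⇒  122ω_c = 35  ⇒  ω_c = 35/122
  ⇒ ω_c²/ω_s² = 35/122
Coupling ω_s² = ω_r¹ ⇒ overall = 82/67 × 35/122 = 1435/4087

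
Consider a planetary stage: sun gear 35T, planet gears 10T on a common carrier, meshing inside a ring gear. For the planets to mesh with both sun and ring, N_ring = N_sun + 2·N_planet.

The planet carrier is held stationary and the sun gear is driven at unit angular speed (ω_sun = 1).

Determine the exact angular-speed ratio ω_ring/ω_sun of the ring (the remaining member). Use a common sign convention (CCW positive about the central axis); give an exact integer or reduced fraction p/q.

N_ring = 35 + 2·10 = 55
35(ω_s−ω_c) = −55(ω_r−ω_c),  ω_c=0, ω_s=1
ω_r = 0 − (35/55)(1−0) = -7/11
ω_r/ω_s = -7/11

-7/11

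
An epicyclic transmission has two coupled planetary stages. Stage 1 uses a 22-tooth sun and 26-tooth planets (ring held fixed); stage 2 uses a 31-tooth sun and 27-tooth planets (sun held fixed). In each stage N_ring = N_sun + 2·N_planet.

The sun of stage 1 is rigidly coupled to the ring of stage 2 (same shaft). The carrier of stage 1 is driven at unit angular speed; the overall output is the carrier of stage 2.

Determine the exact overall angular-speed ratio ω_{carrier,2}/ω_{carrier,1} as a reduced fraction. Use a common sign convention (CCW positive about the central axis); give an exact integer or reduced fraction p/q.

Stage 1: N_ring = 22 + 2·26 = 74
Stage 1: 22(ω_s−ω_c) = −74(ω_r−ω_c),  ω_r=0, ω_c=1
Stage 1: ω_s = 1 − (74/22)(0−1) = 48/11
  ⇒ ω_s¹/ω_c¹ = 48/11
Stage 2: N_ring = 31 + 2·27 = 85
Stage 2: 31(ω_s−ω_c) = −85(ω_r−ω_c),  ω_s=0, ω_r=1
Stage 2: 31(0−ω_c) = −85(1−ω_c)  ⇒  116ω_c = 85  ⇒  ω_c = 85/116
  ⇒ ω_c²/ω_r² = 85/116
Coupling ω_r² = ω_s¹ ⇒ overall = 48/11 × 85/116 = 1020/319

1020/319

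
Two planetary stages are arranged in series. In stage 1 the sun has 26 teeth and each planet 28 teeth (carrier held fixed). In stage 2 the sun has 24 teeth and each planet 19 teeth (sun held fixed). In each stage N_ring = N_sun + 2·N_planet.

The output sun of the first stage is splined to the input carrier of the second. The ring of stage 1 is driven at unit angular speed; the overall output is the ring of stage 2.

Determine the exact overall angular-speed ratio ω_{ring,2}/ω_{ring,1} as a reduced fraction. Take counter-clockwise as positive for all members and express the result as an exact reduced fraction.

Stage 1: N_ring = 26 + 2·28 = 82
Stage 1: 26(ω_s−ω_c) = −82(ω_r−ω_c),  ω_c=0, ω_r=1
Stage 1: ω_s = 0 − (82/26)(1−0) = -41/13
  ⇒ ω_s¹/ω_r¹ = -41/13
Stage 2: N_ring = 24 + 2·19 = 62
Stage 2: 24(ω_s−ω_c) = −62(ω_r−ω_c),  ω_s=0, ω_c=1
Stage 2: ω_r = 1 − (24/62)(0−1) = 43/31
  ⇒ ω_r²/ω_c² = 43/31
Coupling ω_c² = ω_s¹ ⇒ overall = -41/13 × 43/31 = -1763/403

-1763/403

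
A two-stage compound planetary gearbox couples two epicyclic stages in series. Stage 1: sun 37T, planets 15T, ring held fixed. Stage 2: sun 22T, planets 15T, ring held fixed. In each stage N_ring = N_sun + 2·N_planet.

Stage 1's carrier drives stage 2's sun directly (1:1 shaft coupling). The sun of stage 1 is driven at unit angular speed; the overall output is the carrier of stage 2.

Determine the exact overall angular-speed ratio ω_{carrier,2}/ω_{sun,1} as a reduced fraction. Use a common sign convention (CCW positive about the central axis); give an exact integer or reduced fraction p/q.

Stage 1: N_ring = 37 + 2·15 = 67
Stage 1: 37(ω_s−ω_c) = −67(ω_r−ω_c),  ω_r=0, ω_s=1
Stage 1: 37(1−ω_c) = −67(0−ω_c)  ⇒  104ω_c = 37  ⇒  ω_c = 37/104
  ⇒ ω_c¹/ω_s¹ = 37/104
Stage 2: N_ring = 22 + 2·15 = 52
Stage 2: 22(ω_s−ω_c) = −52(ω_r−ω_c),  ω_r=0, ω_s=1
Stage 2: 22(1−ω_c) = −52(0−ω_c)  ⇒  74ω_c = 22  ⇒  ω_c = 11/37
  ⇒ ω_c²/ω_s² = 11/37
Coupling ω_s² = ω_c¹ ⇒ overall = 37/104 × 11/37 = 11/104

11/104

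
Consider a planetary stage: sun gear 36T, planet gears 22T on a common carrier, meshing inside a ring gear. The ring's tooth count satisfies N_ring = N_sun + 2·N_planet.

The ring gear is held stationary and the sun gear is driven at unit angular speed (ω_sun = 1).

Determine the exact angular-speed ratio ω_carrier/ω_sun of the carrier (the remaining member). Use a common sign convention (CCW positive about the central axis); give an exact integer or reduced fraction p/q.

9/29

N_ring = 36 + 2·22 = 80
36(ω_s−ω_c) = −80(ω_r−ω_c),  ω_r=0, ω_s=1
36(1−ω_c) = −80(0−ω_c)  ⇒  116ω_c = 36  ⇒  ω_c = 9/29
ω_c/ω_s = 9/29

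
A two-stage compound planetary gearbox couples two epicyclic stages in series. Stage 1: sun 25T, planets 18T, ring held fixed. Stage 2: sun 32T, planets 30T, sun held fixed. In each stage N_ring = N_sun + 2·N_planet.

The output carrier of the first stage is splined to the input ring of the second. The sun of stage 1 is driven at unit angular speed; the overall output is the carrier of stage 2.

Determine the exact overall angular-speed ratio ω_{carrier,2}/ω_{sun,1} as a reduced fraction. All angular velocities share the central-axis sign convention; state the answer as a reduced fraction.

575/2666

Stage 1: N_ring = 25 + 2·18 = 61
Stage 1: 25(ω_s−ω_c) = −61(ω_r−ω_c),  ω_r=0, ω_s=1
Stage 1: 25(1−ω_c) = −61(0−ω_c)  ⇒  86ω_c = 25  ⇒  ω_c = 25/86
  ⇒ ω_c¹/ω_s¹ = 25/86
Stage 2: N_ring = 32 + 2·30 = 92
Stage 2: 32(ω_s−ω_c) = −92(ω_r−ω_c),  ω_s=0, ω_r=1
Stage 2: 32(0−ω_c) = −92(1−ω_c)  ⇒  124ω_c = 92  ⇒  ω_c = 23/31
  ⇒ ω_c²/ω_r² = 23/31
Coupling ω_r² = ω_c¹ ⇒ overall = 25/86 × 23/31 = 575/2666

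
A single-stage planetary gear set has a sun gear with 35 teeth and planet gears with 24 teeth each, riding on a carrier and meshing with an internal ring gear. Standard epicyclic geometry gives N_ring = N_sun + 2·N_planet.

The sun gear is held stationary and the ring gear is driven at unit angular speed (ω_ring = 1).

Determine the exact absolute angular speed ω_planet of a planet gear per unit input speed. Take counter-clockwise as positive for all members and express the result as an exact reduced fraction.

N_ring = 35 + 2·24 = 83
35(ω_s−ω_c) = −83(ω_r−ω_c),  ω_s=0, ω_r=1
35(0−ω_c) = −83(1−ω_c)  ⇒  118ω_c = 83  ⇒  ω_c = 83/118
sun–planet: 35·(0−83/118) = −24·(ω_p−ω_c)  ⇒  ω_p−ω_c = −(35/24)·(-83/118) = 2905/2832
ω_p = 83/118 + 2905/2832 = 83/48

83/48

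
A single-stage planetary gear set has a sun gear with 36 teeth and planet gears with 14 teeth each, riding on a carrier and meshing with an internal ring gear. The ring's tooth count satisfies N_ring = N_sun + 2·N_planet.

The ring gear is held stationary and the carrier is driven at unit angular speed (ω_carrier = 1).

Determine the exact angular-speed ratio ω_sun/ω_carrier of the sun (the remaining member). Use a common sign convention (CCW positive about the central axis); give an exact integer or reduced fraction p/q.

25/9

N_ring = 36 + 2·14 = 64
36(ω_s−ω_c) = −64(ω_r−ω_c),  ω_r=0, ω_c=1
ω_s = 1 − (64/36)(0−1) = 25/9
ω_s/ω_c = 25/9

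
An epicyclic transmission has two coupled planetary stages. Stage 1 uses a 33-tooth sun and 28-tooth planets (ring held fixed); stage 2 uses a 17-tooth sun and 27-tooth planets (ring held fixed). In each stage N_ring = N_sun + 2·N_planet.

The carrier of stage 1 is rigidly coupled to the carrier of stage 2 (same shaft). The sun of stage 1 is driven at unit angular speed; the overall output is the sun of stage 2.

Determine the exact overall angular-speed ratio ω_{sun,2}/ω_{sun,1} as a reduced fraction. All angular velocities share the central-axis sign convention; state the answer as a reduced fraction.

1452/1037

Stage 1: N_ring = 33 + 2·28 = 89
Stage 1: 33(ω_s−ω_c) = −89(ω_r−ω_c),  ω_r=0, ω_s=1
Stage 1: 33(1−ω_c) = −89(0−ω_c)  ⇒  122ω_c = 33  ⇒  ω_c = 33/122
  ⇒ ω_c¹/ω_s¹ = 33/122
Stage 2: N_ring = 17 + 2·27 = 71
Stage 2: 17(ω_s−ω_c) = −71(ω_r−ω_c),  ω_r=0, ω_c=1
Stage 2: ω_s = 1 − (71/17)(0−1) = 88/17
  ⇒ ω_s²/ω_c² = 88/17
Coupling ω_c² = ω_c¹ ⇒ overall = 33/122 × 88/17 = 1452/1037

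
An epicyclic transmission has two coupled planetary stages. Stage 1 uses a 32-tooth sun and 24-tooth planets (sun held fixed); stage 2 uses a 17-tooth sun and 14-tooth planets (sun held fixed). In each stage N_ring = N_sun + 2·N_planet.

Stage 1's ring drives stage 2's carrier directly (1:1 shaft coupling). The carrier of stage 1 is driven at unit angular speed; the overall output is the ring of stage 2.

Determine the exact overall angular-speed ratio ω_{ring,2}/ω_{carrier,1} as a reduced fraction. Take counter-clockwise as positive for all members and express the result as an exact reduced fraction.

Stage 1: N_ring = 32 + 2·24 = 80
Stage 1: 32(ω_s−ω_c) = −80(ω_r−ω_c),  ω_s=0, ω_c=1
Stage 1: ω_r = 1 − (32/80)(0−1) = 7/5
  ⇒ ω_r¹/ω_c¹ = 7/5
Stage 2: N_ring = 17 + 2·14 = 45
Stage 2: 17(ω_s−ω_c) = −45(ω_r−ω_c),  ω_s=0, ω_c=1
Stage 2: ω_r = 1 − (17/45)(0−1) = 62/45
  ⇒ ω_r²/ω_c² = 62/45
Coupling ω_c² = ω_r¹ ⇒ overall = 7/5 × 62/45 = 434/225

434/225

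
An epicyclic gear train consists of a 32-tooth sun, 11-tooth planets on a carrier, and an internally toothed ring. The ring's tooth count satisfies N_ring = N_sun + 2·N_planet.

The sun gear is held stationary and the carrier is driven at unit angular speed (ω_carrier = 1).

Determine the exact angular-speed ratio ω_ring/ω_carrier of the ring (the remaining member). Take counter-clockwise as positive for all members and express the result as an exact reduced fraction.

N_ring = 32 + 2·11 = 54
32(ω_s−ω_c) = −54(ω_r−ω_c),  ω_s=0, ω_c=1
ω_r = 1 − (32/54)(0−1) = 43/27
ω_r/ω_c = 43/27

43/27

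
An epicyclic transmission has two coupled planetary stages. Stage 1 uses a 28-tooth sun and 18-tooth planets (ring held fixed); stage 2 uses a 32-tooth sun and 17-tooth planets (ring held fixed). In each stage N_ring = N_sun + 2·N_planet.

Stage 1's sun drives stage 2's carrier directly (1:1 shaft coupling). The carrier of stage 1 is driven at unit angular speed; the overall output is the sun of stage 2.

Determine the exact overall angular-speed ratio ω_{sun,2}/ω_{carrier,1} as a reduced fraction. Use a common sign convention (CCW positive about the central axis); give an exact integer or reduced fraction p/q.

161/16

Stage 1: N_ring = 28 + 2·18 = 64
Stage 1: 28(ω_s−ω_c) = −64(ω_r−ω_c),  ω_r=0, ω_c=1
Stage 1: ω_s = 1 − (64/28)(0−1) = 23/7
  ⇒ ω_s¹/ω_c¹ = 23/7
Stage 2: N_ring = 32 + 2·17 = 66
Stage 2: 32(ω_s−ω_c) = −66(ω_r−ω_c),  ω_r=0, ω_c=1
Stage 2: ω_s = 1 − (66/32)(0−1) = 49/16
  ⇒ ω_s²/ω_c² = 49/16
Coupling ω_c² = ω_s¹ ⇒ overall = 23/7 × 49/16 = 161/16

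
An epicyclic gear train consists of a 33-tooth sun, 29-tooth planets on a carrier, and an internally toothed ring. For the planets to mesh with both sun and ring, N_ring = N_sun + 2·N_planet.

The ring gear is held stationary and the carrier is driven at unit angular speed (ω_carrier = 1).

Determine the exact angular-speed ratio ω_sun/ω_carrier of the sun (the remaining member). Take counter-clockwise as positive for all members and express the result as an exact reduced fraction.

124/33

N_ring = 33 + 2·29 = 91
33(ω_s−ω_c) = −91(ω_r−ω_c),  ω_r=0, ω_c=1
ω_s = 1 − (91/33)(0−1) = 124/33
ω_s/ω_c = 124/33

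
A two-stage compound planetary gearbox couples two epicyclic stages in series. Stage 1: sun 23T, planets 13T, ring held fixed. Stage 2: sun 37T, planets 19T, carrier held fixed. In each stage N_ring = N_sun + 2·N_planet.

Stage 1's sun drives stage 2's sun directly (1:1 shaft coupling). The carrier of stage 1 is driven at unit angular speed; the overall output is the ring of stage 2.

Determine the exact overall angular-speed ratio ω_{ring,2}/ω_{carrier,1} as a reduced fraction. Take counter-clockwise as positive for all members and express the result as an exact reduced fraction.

Stage 1: N_ring = 23 + 2·13 = 49
Stage 1: 23(ω_s−ω_c) = −49(ω_r−ω_c),  ω_r=0, ω_c=1
Stage 1: ω_s = 1 − (49/23)(0−1) = 72/23
  ⇒ ω_s¹/ω_c¹ = 72/23
Stage 2: N_ring = 37 + 2·19 = 75
Stage 2: 37(ω_s−ω_c) = −75(ω_r−ω_c),  ω_c=0, ω_s=1
Stage 2: ω_r = 0 − (37/75)(1−0) = -37/75
  ⇒ ω_r²/ω_s² = -37/75
Coupling ω_s² = ω_s¹ ⇒ overall = 72/23 × -37/75 = -888/575

-888/575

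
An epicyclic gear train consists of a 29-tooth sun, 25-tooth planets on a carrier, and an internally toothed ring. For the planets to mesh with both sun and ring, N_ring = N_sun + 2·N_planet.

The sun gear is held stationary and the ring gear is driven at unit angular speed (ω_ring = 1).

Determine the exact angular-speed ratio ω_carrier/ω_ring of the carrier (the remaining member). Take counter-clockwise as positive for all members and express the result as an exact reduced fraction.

N_ring = 29 + 2·25 = 79
29(ω_s−ω_c) = −79(ω_r−ω_c),  ω_s=0, ω_r=1
29(0−ω_c) = −79(1−ω_c)  ⇒  108ω_c = 79  ⇒  ω_c = 79/108
ω_c/ω_r = 79/108

79/108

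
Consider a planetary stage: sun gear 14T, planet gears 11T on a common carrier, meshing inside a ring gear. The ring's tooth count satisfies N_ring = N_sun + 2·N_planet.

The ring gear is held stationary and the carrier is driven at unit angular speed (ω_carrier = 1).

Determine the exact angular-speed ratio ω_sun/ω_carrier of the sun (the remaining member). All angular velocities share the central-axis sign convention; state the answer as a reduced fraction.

25/7

N_ring = 14 + 2·11 = 36
14(ω_s−ω_c) = −36(ω_r−ω_c),  ω_r=0, ω_c=1
ω_s = 1 − (36/14)(0−1) = 25/7
ω_s/ω_c = 25/7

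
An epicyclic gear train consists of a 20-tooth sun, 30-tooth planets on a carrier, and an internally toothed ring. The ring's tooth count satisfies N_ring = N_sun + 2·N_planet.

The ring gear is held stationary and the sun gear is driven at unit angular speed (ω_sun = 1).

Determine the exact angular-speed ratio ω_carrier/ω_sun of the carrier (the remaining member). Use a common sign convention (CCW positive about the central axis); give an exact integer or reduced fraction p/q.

1/5

N_ring = 20 + 2·30 = 80
20(ω_s−ω_c) = −80(ω_r−ω_c),  ω_r=0, ω_s=1
20(1−ω_c) = −80(0−ω_c)  ⇒  100ω_c = 20  ⇒  ω_c = 1/5
ω_c/ω_s = 1/5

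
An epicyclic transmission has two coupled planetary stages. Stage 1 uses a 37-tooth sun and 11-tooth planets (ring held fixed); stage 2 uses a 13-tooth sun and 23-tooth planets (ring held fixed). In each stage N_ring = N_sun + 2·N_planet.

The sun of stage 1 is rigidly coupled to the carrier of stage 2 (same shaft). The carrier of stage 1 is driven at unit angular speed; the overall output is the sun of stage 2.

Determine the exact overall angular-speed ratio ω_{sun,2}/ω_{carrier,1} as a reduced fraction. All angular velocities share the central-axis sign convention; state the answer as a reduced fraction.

6912/481

Stage 1: N_ring = 37 + 2·11 = 59
Stage 1: 37(ω_s−ω_c) = −59(ω_r−ω_c),  ω_r=0, ω_c=1
Stage 1: ω_s = 1 − (59/37)(0−1) = 96/37
  ⇒ ω_s¹/ω_c¹ = 96/37
Stage 2: N_ring = 13 + 2·23 = 59
Stage 2: 13(ω_s−ω_c) = −59(ω_r−ω_c),  ω_r=0, ω_c=1
Stage 2: ω_s = 1 − (59/13)(0−1) = 72/13
  ⇒ ω_s²/ω_c² = 72/13
Coupling ω_c² = ω_s¹ ⇒ overall = 96/37 × 72/13 = 6912/481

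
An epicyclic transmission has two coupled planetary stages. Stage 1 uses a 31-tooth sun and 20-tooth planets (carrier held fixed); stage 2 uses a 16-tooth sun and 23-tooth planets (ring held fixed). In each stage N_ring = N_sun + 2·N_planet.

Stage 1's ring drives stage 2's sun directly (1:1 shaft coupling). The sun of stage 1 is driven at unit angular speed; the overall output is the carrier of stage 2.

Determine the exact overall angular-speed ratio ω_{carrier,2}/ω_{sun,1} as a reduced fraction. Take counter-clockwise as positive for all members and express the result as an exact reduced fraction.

Stage 1: N_ring = 31 + 2·20 = 71
Stage 1: 31(ω_s−ω_c) = −71(ω_r−ω_c),  ω_c=0, ω_s=1
Stage 1: ω_r = 0 − (31/71)(1−0) = -31/71
  ⇒ ω_r¹/ω_s¹ = -31/71
Stage 2: N_ring = 16 + 2·23 = 62
Stage 2: 16(ω_s−ω_c) = −62(ω_r−ω_c),  ω_r=0, ω_s=1
Stage 2: 16(1−ω_c) = −62(0−ω_c)  ⇒  78ω_c = 16  ⇒  ω_c = 8/39
  ⇒ ω_c²/ω_s² = 8/39
Coupling ω_s² = ω_r¹ ⇒ overall = -31/71 × 8/39 = -248/2769

-248/2769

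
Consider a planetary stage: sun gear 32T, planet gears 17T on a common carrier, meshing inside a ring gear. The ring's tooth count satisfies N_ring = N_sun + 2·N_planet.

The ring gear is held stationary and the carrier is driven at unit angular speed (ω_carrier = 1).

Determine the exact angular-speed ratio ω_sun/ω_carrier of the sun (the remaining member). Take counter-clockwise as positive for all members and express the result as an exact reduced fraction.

N_ring = 32 + 2·17 = 66
32(ω_s−ω_c) = −66(ω_r−ω_c),  ω_r=0, ω_c=1
ω_s = 1 − (66/32)(0−1) = 49/16
ω_s/ω_c = 49/16

49/16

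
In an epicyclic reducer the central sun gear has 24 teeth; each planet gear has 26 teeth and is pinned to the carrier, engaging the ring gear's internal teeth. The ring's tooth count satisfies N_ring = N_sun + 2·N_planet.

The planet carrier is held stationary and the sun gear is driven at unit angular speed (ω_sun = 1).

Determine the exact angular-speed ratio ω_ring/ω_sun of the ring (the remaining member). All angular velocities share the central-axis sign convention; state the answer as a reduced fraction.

-6/19

N_ring = 24 + 2·26 = 76
24(ω_s−ω_c) = −76(ω_r−ω_c),  ω_c=0, ω_s=1
ω_r = 0 − (24/76)(1−0) = -6/19
ω_r/ω_s = -6/19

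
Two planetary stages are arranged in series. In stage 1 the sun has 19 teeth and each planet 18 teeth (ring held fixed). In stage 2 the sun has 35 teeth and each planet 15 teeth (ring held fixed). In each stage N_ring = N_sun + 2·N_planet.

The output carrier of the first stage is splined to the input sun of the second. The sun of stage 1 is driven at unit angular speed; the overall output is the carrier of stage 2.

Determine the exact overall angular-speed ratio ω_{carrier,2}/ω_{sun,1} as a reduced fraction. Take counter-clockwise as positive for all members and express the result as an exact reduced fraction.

Stage 1: N_ring = 19 + 2·18 = 55
Stage 1: 19(ω_s−ω_c) = −55(ω_r−ω_c),  ω_r=0, ω_s=1
Stage 1: 19(1−ω_c) = −55(0−ω_c)  ⇒  74ω_c = 19  ⇒  ω_c = 19/74
  ⇒ ω_c¹/ω_s¹ = 19/74
Stage 2: N_ring = 35 + 2·15 = 65
Stage 2: 35(ω_s−ω_c) = −65(ω_r−ω_c),  ω_r=0, ω_s=1
Stage 2: 35(1−ω_c) = −65(0−ω_c)  ⇒  100ω_c = 35  ⇒  ω_c = 7/20
  ⇒ ω_c²/ω_s² = 7/20
Coupling ω_s² = ω_c¹ ⇒ overall = 19/74 × 7/20 = 133/1480

133/1480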